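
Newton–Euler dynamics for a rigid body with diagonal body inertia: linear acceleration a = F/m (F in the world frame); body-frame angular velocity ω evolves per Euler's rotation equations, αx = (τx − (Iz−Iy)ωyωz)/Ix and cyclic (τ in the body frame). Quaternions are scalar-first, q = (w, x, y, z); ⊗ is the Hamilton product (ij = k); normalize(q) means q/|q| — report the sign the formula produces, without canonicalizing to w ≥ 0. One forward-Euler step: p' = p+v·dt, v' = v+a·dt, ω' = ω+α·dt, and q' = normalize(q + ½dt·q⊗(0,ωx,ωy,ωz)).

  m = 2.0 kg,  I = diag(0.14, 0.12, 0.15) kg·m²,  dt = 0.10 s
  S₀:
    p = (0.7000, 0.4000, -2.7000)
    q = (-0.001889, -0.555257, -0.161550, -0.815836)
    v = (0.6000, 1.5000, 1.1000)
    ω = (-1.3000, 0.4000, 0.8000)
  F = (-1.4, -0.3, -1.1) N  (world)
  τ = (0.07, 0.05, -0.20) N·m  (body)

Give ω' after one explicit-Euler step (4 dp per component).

ω×(Iω) gyroscopic = (0.0096, 0.0104, 0.0104)
(τ − ω×Iω)/I = (0.4314, 0.3300, -1.4027)
new body rate ω' = (-1.2569, 0.4330, 0.6597)

ω' = (-1.2569, 0.4330, 0.6597)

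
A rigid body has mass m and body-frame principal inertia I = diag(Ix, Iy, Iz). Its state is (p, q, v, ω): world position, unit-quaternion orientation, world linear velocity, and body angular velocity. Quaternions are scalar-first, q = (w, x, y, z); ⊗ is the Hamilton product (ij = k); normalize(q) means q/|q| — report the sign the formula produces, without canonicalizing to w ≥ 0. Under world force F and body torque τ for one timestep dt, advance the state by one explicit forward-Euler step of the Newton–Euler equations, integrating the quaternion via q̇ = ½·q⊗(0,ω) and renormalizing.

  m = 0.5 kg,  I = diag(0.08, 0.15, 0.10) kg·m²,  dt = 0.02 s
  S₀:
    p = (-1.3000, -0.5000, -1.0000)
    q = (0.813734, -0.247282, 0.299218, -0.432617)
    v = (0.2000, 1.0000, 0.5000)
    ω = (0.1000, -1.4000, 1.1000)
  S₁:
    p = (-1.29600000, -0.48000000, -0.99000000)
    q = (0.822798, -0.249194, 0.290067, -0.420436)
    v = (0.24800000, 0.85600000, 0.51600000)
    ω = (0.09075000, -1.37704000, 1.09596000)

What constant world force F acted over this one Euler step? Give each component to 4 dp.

F = (1.2000, -3.6000, 0.4000)

velocity change Δv = (0.04800000, -0.14400000, 0.01600000)
m·(v₁−v₀)/dt = (1.2000, -3.6000, 0.4000)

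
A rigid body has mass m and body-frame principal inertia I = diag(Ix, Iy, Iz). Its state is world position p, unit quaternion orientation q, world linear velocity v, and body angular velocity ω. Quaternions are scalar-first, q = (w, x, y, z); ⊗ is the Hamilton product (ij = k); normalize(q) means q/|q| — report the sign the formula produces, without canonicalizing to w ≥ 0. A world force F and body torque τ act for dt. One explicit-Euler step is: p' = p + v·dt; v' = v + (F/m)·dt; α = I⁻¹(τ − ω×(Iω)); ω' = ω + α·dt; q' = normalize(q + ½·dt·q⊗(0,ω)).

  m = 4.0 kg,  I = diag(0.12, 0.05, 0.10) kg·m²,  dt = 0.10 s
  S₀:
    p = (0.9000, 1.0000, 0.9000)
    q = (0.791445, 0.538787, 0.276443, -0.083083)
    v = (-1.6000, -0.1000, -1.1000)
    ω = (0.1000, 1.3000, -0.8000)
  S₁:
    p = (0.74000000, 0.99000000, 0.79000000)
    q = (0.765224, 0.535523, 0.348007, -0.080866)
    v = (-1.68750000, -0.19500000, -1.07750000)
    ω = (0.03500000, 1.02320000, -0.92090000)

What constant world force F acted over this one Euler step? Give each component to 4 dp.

F = (-3.5000, -3.8000, 0.9000)

Δv = v₁−v₀ = (-0.08750000, -0.09500000, 0.02250000)
F = m·Δv/dt = (-3.5000, -3.8000, 0.9000)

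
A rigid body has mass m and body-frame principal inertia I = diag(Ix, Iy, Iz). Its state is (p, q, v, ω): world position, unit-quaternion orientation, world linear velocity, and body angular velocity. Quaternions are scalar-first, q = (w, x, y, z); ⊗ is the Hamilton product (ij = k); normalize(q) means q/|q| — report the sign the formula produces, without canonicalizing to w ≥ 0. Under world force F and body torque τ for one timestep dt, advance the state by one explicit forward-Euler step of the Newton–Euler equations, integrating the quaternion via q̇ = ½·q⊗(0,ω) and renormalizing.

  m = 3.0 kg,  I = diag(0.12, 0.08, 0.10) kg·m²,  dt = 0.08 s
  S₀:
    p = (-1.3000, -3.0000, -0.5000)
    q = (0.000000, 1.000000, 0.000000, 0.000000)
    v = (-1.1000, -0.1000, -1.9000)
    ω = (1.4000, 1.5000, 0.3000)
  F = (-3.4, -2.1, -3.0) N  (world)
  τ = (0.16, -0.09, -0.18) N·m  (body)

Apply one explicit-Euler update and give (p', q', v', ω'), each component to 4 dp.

linear accel F/m = (-1.1333, -0.7000, -1.0000)
new position p' = (-1.3880, -3.0080, -0.6520)
v' = v + a·dt = (-1.1907, -0.1560, -1.9800)
gyro term ω×Iω = (0.0090, 0.0084, -0.0840)
(τ − ω×Iω)/I = (1.2583, -1.2300, -0.9600)
ω + α·dt = (1.5007, 1.4016, 0.2232)
Hamilton product q⊗(0,ω) = (-1.4000000, 0.0000000, -0.3000000, 1.5000000)
q' = normalize(q + ½dt·q⊗(0,ω)) = (-0.0558, 0.9966, -0.0120, 0.0598)

p' = (-1.3880, -3.0080, -0.6520)
q' = (-0.0558, 0.9966, -0.0120, 0.0598)
v' = (-1.1907, -0.1560, -1.9800)
ω' = (1.5007, 1.4016, 0.2232)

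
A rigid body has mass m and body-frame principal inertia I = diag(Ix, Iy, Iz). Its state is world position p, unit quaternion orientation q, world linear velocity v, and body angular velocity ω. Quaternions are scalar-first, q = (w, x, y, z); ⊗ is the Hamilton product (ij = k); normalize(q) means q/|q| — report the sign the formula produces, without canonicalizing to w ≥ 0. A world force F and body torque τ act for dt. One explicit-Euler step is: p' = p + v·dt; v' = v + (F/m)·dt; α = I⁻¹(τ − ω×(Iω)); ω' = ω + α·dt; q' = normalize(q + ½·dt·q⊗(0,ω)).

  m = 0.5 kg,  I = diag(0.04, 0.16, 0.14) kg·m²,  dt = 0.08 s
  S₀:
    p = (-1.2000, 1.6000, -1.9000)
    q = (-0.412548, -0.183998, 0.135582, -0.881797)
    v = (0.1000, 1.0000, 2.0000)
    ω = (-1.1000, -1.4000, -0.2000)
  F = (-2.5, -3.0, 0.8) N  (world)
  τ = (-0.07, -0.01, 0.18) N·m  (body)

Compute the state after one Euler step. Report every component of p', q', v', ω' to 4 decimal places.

p' = (-1.1920, 1.6800, -1.7400)
q' = (-0.4190, -0.2158, 0.1955, -0.8600)
v' = (-0.3000, 0.5200, 2.1280)
ω' = (-1.2288, -1.3940, -0.2027)

gyro term ω×Iω = (-0.0056, -0.0220, 0.1848)
angular accel α = (-1.6100, 0.0750, -0.0343)
ω + α·dt = (-1.2288, -1.3940, -0.2027)
q⊗(0,ω) = (-0.1889424, -0.8078294, 1.5107443, 0.4892470)
q' = normalize(q + ½dt·q⊗(0,ω)) = (-0.4190, -0.2158, 0.1955, -0.8600)
p + v·dt = (-1.1920, 1.6800, -1.7400)
new velocity v' = (-0.3000, 0.5200, 2.1280)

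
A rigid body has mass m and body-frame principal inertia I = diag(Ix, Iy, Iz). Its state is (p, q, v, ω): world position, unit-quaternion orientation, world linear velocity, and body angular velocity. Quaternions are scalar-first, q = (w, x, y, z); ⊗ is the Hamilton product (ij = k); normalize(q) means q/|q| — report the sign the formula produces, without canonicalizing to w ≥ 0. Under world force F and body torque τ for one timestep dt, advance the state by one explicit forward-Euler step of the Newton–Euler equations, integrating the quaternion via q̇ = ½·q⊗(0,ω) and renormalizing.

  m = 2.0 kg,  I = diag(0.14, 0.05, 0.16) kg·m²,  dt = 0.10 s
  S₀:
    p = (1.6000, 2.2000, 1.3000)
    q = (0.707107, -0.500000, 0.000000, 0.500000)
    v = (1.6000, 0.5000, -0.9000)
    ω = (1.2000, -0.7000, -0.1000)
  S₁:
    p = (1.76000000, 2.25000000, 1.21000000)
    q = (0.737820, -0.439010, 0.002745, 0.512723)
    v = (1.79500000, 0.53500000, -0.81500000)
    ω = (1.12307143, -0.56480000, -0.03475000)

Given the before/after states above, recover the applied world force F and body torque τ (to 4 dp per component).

F = (3.9000, 0.7000, 1.7000)
τ = (-0.1000, 0.0700, 0.1800)

rate change Δω = (-0.07692857, 0.13520000, 0.06525000)
precession coupling = (0.0077, 0.0024, 0.0756)
I·α + gyro = (-0.1000, 0.0700, 0.1800)
Δv = v₁−v₀ = (0.19500000, 0.03500000, 0.08500000)
F = m·Δv/dt = (3.9000, 0.7000, 1.7000)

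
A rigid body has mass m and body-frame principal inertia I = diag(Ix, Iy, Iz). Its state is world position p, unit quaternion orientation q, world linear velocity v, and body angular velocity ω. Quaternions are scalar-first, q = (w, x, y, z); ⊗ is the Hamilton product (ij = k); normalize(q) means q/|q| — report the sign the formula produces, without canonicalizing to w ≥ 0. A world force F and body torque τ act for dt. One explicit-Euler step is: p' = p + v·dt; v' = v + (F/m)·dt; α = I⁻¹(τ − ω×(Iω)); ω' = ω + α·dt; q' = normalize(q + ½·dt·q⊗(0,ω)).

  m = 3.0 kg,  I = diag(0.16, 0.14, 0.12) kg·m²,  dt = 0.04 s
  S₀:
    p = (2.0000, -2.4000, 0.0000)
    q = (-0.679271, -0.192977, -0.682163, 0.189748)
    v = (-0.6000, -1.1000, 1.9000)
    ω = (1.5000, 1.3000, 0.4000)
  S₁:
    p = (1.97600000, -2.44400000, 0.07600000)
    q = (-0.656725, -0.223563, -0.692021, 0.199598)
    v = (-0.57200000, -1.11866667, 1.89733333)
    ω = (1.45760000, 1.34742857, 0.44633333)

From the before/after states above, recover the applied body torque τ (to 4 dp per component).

τ = (-0.1800, 0.1900, 0.1000)

Δω = ω₁−ω₀ = (-0.04240000, 0.04742857, 0.04633333)
gyro term ω₀×Iω₀ = (-0.0104, 0.0240, -0.0390)
I·α + gyro = (-0.1800, 0.1900, 0.1000)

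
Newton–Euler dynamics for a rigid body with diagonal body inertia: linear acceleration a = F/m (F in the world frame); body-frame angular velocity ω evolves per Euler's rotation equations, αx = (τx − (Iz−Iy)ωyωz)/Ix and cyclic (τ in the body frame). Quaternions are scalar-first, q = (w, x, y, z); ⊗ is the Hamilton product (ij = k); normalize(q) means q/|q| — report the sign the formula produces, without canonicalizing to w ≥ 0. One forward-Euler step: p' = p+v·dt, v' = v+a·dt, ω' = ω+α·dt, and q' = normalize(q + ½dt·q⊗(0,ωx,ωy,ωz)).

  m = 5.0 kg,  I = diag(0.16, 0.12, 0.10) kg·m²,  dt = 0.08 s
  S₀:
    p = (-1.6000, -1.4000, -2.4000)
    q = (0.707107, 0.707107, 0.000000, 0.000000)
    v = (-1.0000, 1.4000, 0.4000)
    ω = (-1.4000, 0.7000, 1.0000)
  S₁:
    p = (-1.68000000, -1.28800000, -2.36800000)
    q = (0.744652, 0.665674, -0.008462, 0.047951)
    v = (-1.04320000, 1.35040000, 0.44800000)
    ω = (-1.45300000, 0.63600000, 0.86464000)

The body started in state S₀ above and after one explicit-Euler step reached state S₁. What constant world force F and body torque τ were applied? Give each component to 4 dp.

Δω = ω₁−ω₀ = (-0.05300000, -0.06400000, -0.13536000)
τ = I·(Δω/dt) + ω₀×(Iω₀) = (-0.1200, -0.1800, -0.1300)
velocity change Δv = (-0.04320000, -0.04960000, 0.04800000)
applied force F = (-2.7000, -3.1000, 3.0000)

F = (-2.7000, -3.1000, 3.0000)
τ = (-0.1200, -0.1800, -0.1300)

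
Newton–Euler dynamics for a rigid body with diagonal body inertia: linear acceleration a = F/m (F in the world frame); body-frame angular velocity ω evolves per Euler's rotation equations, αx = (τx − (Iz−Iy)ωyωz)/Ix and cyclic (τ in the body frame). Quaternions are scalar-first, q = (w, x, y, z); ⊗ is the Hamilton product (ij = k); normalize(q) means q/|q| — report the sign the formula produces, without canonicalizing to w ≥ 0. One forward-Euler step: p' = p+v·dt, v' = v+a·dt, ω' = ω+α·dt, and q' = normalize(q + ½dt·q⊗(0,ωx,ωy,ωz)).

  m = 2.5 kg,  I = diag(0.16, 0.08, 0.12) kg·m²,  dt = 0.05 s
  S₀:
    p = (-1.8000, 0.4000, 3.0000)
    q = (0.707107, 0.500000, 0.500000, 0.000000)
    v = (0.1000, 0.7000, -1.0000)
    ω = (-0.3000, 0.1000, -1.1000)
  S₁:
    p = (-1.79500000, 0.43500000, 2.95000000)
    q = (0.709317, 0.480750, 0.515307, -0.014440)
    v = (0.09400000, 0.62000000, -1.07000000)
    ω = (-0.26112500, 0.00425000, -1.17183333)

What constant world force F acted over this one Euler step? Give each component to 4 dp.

v₁ − v₀ = (-0.00600000, -0.08000000, -0.07000000)
m·(v₁−v₀)/dt = (-0.3000, -4.0000, -3.5000)

F = (-0.3000, -4.0000, -3.5000)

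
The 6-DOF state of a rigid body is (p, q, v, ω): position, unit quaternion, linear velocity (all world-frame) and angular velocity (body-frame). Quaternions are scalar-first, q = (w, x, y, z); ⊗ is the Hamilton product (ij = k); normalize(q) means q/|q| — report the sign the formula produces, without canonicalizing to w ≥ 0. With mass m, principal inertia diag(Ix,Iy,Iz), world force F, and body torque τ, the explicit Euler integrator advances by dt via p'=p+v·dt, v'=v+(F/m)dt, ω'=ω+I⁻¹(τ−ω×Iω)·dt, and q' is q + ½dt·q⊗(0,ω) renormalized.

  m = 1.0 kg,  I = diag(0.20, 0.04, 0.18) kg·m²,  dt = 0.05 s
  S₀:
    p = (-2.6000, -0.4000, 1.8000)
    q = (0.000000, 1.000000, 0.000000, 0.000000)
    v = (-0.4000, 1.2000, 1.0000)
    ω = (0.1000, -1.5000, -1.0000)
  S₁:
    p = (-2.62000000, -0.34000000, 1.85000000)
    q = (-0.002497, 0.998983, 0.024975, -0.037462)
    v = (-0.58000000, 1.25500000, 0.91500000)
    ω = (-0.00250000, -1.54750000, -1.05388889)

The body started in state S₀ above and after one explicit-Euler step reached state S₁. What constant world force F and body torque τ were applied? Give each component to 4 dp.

Δω = ω₁−ω₀ = (-0.10250000, -0.04750000, -0.05388889)
gyro term ω₀×Iω₀ = (0.2100, -0.0020, 0.0240)
τ = I·(Δω/dt) + ω₀×(Iω₀) = (-0.2000, -0.0400, -0.1700)
Δv = v₁−v₀ = (-0.18000000, 0.05500000, -0.08500000)
applied force F = (-3.6000, 1.1000, -1.7000)

F = (-3.6000, 1.1000, -1.7000)
τ = (-0.2000, -0.0400, -0.1700)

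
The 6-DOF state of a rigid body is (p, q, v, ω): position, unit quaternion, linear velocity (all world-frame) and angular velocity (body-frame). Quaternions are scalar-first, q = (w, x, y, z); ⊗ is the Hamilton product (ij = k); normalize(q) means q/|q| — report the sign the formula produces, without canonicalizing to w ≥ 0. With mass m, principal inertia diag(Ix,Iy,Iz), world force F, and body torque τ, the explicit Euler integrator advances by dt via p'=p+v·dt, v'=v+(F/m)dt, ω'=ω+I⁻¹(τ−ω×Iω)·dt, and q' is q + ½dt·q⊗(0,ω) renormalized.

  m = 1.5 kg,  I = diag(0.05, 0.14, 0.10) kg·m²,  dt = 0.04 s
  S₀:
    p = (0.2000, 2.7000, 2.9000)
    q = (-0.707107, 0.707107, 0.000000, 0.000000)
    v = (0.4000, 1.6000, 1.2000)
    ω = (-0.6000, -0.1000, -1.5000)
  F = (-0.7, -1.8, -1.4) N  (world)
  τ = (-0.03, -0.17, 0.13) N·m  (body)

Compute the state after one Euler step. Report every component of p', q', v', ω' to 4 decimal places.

(τ − ω×Iω)/I = (-0.4800, -0.8929, 1.2460)
new body rate ω' = (-0.6192, -0.1357, -1.4502)
2q̇ = q⊗(0,ω) = (0.4242642, 0.4242642, 1.1313712, 0.9899498)
q' = normalize(q + ½dt·q⊗(0,ω)) = (-0.6983, 0.7152, 0.0226, 0.0198)
new position p' = (0.2160, 2.7640, 2.9480)
new velocity v' = (0.3813, 1.5520, 1.1627)

p' = (0.2160, 2.7640, 2.9480)
q' = (-0.6983, 0.7152, 0.0226, 0.0198)
v' = (0.3813, 1.5520, 1.1627)
ω' = (-0.6192, -0.1357, -1.4502)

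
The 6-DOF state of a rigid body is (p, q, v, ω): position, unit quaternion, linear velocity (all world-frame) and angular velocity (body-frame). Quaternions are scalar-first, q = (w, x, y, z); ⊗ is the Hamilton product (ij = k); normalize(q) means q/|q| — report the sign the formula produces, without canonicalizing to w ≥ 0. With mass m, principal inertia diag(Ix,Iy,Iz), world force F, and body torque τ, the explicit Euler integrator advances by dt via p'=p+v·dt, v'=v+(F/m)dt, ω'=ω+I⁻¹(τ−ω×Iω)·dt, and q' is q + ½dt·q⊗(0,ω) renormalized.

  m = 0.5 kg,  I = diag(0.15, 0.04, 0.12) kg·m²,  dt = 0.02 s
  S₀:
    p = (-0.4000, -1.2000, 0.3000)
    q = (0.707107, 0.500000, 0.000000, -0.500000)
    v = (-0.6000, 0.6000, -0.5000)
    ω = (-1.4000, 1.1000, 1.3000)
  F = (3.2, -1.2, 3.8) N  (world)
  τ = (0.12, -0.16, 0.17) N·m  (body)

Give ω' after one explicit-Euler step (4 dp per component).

ω' = (-1.3993, 1.0473, 1.3001)

α = I⁻¹(τ − ω×Iω) = (0.0373, -2.6350, 0.0050)
ω + α·dt = (-1.3993, 1.0473, 1.3001)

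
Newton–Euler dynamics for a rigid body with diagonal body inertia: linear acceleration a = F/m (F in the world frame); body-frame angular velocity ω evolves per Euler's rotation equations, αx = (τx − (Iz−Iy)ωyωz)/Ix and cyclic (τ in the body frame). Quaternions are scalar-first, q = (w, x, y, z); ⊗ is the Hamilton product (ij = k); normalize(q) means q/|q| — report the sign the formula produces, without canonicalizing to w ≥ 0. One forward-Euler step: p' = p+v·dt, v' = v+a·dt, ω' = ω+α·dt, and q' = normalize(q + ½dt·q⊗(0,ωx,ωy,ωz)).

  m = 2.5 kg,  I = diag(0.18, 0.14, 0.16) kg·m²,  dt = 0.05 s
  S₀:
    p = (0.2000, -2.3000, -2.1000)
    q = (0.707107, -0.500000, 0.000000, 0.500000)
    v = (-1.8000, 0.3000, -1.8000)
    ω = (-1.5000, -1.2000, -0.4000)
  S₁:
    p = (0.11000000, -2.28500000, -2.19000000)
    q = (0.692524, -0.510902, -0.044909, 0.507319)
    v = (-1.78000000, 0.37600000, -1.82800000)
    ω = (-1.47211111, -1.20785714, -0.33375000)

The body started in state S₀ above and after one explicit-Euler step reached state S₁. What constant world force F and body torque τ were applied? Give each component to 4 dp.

Δω = ω₁−ω₀ = (0.02788889, -0.00785714, 0.06625000)
applied torque τ = (0.1100, -0.0100, 0.1400)
Δv = v₁−v₀ = (0.02000000, 0.07600000, -0.02800000)
F = m·Δv/dt = (1.0000, 3.8000, -1.4000)

F = (1.0000, 3.8000, -1.4000)
τ = (0.1100, -0.0100, 0.1400)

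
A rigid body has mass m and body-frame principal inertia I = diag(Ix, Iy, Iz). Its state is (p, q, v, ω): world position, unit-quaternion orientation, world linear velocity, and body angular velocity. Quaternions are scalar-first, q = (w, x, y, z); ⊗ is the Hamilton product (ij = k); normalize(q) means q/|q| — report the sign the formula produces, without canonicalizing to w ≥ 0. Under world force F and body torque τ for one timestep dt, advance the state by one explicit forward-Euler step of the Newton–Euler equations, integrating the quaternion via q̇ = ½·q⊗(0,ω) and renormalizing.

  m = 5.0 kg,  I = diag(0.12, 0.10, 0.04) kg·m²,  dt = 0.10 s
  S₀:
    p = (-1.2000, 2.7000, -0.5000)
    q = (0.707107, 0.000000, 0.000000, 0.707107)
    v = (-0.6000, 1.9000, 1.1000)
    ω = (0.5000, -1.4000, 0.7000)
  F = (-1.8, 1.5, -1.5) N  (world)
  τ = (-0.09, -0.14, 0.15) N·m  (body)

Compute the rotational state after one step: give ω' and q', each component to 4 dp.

ω' = (0.3760, -1.5680, 1.0400)
q' = (0.6801, 0.0669, -0.0317, 0.7294)

α = I⁻¹(τ − ω×Iω) = (-1.2400, -1.6800, 3.4000)
ω + α·dt = (0.3760, -1.5680, 1.0400)
q⊗(0,ω) = (-0.4949749, 1.3435033, -0.6363963, 0.4949749)
q' = normalize(q + ½dt·q⊗(0,ω)) = (0.6801, 0.0669, -0.0317, 0.7294)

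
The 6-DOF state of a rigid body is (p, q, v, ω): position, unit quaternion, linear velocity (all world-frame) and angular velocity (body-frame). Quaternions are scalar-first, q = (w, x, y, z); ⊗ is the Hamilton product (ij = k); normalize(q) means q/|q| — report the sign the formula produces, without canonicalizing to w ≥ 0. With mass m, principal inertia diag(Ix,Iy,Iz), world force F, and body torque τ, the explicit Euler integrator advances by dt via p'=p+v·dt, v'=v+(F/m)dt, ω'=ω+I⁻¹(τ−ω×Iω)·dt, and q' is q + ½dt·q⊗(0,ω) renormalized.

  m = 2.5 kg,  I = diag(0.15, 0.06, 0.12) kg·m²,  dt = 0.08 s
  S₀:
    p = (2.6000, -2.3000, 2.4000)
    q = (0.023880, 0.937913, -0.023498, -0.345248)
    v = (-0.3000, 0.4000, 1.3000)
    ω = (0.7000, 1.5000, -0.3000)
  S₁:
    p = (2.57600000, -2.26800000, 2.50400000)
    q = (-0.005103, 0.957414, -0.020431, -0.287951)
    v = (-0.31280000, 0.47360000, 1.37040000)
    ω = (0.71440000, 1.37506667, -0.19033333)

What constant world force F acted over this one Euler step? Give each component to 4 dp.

F = (-0.4000, 2.3000, 2.2000)

velocity change Δv = (-0.01280000, 0.07360000, 0.07040000)
F = m·Δv/dt = (-0.4000, 2.3000, 2.2000)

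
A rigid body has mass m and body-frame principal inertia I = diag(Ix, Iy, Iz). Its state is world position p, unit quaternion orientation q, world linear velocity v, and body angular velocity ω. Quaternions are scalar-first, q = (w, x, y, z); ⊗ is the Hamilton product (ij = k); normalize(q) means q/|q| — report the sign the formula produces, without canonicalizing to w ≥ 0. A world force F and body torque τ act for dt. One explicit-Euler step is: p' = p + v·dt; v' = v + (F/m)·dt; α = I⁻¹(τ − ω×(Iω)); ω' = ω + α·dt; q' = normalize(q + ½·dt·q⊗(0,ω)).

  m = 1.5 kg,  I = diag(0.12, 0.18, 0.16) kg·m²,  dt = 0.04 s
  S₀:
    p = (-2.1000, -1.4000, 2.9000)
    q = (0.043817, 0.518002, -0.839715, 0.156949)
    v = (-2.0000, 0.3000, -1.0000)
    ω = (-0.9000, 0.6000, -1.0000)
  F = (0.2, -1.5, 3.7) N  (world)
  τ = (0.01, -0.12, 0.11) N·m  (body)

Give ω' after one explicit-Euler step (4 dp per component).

precession coupling ω×(Iω) = (0.0120, -0.0360, -0.0324)
(τ − ω×Iω)/I = (-0.0167, -0.4667, 0.8900)
ω + α·dt = (-0.9007, 0.5813, -0.9644)

ω' = (-0.9007, 0.5813, -0.9644)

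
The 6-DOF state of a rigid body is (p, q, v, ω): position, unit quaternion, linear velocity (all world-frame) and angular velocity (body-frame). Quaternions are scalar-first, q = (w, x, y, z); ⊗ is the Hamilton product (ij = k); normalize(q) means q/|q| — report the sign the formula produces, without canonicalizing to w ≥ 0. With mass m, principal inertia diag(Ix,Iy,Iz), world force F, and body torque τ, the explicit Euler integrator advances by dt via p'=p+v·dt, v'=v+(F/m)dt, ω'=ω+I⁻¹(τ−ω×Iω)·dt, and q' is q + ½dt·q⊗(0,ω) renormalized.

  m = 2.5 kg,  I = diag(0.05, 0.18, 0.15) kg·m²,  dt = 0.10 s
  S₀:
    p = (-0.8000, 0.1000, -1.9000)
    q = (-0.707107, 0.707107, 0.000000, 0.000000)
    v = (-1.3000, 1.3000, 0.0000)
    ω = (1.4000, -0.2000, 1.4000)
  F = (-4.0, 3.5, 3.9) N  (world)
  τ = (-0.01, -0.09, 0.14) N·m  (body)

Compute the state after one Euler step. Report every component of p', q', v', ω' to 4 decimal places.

new position p' = (-0.9300, 0.2300, -1.9000)
v' = v + a·dt = (-1.4600, 1.4400, 0.1560)
ω×(Iω) gyroscopic = (0.0084, -0.1960, -0.0364)
α = I⁻¹(τ − ω×Iω) = (-0.3680, 0.5889, 1.1760)
new body rate ω' = (1.3632, -0.1411, 1.5176)
Hamilton product q⊗(0,ω) = (-0.9899498, -0.9899498, -0.8485284, -1.1313712)
q + ½dt·q⊗(0,ω), renormalized = (-0.7529, 0.6544, -0.0422, -0.0563)

p' = (-0.9300, 0.2300, -1.9000)
q' = (-0.7529, 0.6544, -0.0422, -0.0563)
v' = (-1.4600, 1.4400, 0.1560)
ω' = (1.3632, -0.1411, 1.5176)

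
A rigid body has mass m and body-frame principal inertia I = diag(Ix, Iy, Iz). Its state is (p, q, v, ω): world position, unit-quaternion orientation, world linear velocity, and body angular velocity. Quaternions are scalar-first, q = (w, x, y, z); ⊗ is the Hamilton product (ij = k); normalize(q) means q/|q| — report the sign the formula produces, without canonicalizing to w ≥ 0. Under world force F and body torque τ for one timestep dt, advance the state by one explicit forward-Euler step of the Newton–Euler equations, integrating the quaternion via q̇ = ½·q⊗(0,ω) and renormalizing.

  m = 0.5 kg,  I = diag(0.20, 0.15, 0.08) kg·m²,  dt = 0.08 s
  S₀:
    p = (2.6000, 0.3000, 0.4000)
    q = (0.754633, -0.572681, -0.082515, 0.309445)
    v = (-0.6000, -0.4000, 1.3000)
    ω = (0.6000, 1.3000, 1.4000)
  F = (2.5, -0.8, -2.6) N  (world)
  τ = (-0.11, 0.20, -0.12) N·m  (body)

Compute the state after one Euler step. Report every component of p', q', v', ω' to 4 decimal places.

ω×(Iω) gyroscopic = (-0.1274, 0.1008, -0.0390)
angular accel α = (0.0870, 0.6613, -1.0125)
ω + α·dt = (0.6070, 1.3529, 1.3190)
q⊗(0,ω) = (0.0176551, -0.0650197, 1.9684433, 0.3615099)
q + ½dt·q⊗(0,ω), renormalized = (0.7529, -0.5734, -0.0038, 0.3229)
a = F/m = (5.0000, -1.6000, -5.2000)
p + v·dt = (2.5520, 0.2680, 0.5040)
v + (F/m)dt = (-0.2000, -0.5280, 0.8840)

p' = (2.5520, 0.2680, 0.5040)
q' = (0.7529, -0.5734, -0.0038, 0.3229)
v' = (-0.2000, -0.5280, 0.8840)
ω' = (0.6070, 1.3529, 1.3190)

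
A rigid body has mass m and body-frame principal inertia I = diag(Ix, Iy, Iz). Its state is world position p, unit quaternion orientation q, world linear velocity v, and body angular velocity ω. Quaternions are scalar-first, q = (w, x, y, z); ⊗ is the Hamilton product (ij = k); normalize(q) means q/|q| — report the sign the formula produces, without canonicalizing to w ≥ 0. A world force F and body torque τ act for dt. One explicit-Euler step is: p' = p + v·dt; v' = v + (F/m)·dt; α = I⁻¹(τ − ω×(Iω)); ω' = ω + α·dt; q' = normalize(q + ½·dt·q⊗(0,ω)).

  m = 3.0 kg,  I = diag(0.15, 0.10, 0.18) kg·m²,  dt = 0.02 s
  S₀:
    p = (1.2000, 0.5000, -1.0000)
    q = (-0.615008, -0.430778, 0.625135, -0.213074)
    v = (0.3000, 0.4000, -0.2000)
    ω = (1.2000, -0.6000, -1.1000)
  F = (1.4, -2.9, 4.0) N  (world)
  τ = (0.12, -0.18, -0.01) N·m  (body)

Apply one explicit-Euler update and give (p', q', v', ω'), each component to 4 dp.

a = (0.4667, -0.9667, 1.3333)
p + v·dt = (1.2060, 0.5080, -1.0040)
v + (F/m)dt = (0.3093, 0.3807, -0.1733)
precession coupling ω×(Iω) = (0.0528, 0.0396, 0.0360)
angular accel α = (0.4480, -2.1960, -0.2556)
ω' = ω + α·dt = (1.2090, -0.6439, -1.1051)
Hamilton product q⊗(0,ω) = (0.6576332, -1.5535025, -0.3605398, 0.1848136)
updated quaternion q' = (-0.6083, -0.4462, 0.6214, -0.2112)

p' = (1.2060, 0.5080, -1.0040)
q' = (-0.6083, -0.4462, 0.6214, -0.2112)
v' = (0.3093, 0.3807, -0.1733)
ω' = (1.2090, -0.6439, -1.1051)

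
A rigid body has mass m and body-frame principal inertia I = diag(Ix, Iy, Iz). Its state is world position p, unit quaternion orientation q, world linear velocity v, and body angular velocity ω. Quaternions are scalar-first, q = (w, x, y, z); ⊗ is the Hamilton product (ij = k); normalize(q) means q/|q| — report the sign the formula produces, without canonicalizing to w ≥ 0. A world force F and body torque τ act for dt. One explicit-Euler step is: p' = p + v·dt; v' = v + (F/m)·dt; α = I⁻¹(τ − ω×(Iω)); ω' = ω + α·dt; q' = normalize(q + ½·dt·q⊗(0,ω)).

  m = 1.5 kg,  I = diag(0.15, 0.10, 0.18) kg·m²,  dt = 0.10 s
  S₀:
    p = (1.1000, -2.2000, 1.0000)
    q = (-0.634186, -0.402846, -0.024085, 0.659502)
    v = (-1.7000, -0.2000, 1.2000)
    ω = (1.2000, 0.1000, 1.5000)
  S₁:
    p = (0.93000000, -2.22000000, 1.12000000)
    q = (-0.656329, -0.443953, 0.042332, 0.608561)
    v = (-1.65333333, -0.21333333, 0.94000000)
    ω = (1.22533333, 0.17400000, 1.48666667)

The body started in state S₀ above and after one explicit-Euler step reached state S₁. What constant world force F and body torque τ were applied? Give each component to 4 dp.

ω₁ − ω₀ = (0.02533333, 0.07400000, -0.01333333)
gyro term ω₀×Iω₀ = (0.0120, -0.0540, -0.0060)
applied torque τ = (0.0500, 0.0200, -0.0300)
Δv = v₁−v₀ = (0.04666667, -0.01333333, -0.26000000)
m·(v₁−v₀)/dt = (0.7000, -0.2000, -3.9000)

F = (0.7000, -0.2000, -3.9000)
τ = (0.0500, 0.0200, -0.0300)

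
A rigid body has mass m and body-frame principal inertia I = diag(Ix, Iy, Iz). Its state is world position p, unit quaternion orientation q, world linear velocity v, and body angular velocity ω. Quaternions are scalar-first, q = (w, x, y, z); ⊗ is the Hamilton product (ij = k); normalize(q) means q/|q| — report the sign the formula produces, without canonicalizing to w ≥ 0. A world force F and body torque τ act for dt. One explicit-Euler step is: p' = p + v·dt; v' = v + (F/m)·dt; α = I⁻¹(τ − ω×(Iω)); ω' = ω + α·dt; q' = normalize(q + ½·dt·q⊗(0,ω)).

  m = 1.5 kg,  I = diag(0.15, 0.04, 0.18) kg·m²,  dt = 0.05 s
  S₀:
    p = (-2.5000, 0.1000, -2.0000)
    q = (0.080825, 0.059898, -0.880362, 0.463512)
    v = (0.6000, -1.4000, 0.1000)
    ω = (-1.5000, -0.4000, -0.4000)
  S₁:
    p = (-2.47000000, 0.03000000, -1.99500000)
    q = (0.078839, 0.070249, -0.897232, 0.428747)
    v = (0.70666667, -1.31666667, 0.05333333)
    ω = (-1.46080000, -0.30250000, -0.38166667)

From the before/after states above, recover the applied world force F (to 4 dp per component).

F = (3.2000, 2.5000, -1.4000)

velocity change Δv = (0.10666667, 0.08333333, -0.04666667)
F = m·Δv/dt = (3.2000, 2.5000, -1.4000)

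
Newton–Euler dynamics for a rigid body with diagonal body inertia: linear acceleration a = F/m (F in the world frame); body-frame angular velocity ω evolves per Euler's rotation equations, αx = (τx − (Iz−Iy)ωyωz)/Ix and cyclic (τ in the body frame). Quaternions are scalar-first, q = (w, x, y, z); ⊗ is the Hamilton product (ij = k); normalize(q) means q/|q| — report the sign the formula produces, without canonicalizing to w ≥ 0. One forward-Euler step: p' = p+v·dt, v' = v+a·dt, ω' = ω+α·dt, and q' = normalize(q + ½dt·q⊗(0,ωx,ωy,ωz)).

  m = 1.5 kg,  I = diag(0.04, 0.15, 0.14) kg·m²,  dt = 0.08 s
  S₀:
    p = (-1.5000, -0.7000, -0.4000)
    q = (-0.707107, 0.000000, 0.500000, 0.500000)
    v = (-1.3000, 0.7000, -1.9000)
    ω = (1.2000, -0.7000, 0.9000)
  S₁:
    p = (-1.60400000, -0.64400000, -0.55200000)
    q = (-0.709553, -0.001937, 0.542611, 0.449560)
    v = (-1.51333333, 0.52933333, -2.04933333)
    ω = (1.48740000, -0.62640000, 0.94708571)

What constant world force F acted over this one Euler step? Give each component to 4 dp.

velocity change Δv = (-0.21333333, -0.17066667, -0.14933333)
applied force F = (-4.0000, -3.2000, -2.8000)

F = (-4.0000, -3.2000, -2.8000)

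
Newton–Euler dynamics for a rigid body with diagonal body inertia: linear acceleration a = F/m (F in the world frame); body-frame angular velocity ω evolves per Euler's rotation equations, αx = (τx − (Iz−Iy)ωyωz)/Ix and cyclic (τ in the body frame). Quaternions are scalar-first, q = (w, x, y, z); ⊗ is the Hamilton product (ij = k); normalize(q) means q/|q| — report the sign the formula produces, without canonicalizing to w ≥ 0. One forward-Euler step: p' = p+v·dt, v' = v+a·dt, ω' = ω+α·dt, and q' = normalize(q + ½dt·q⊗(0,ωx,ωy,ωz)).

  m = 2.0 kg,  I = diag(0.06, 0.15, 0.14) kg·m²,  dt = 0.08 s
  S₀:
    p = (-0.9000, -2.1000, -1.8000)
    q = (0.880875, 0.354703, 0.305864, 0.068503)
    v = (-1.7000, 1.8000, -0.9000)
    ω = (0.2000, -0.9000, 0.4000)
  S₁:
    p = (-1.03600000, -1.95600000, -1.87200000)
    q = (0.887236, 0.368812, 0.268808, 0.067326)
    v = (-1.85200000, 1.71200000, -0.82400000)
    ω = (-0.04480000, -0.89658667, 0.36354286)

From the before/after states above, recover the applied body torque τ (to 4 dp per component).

τ = (-0.1800, 0.0000, -0.0800)

Δω = ω₁−ω₀ = (-0.24480000, 0.00341333, -0.03645714)
τ = I·(Δω/dt) + ω₀×(Iω₀) = (-0.1800, 0.0000, -0.0800)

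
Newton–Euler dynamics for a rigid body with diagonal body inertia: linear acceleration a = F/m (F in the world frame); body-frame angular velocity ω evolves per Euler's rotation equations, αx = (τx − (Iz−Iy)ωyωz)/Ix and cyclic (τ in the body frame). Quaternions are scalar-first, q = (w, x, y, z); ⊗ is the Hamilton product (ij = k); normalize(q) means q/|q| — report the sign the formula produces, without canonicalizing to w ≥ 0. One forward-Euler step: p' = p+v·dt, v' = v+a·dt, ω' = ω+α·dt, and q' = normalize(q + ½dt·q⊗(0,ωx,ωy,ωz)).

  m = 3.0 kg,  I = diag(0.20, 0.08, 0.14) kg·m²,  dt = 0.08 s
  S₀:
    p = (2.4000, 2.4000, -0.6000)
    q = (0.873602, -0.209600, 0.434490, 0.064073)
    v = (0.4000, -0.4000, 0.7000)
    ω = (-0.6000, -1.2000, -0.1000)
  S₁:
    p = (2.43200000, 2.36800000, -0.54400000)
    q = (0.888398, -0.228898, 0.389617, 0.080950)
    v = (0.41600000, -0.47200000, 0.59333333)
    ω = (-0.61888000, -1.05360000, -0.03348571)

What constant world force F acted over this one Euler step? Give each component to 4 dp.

F = (0.6000, -2.7000, -4.0000)

v₁ − v₀ = (0.01600000, -0.07200000, -0.10666667)
applied force F = (0.6000, -2.7000, -4.0000)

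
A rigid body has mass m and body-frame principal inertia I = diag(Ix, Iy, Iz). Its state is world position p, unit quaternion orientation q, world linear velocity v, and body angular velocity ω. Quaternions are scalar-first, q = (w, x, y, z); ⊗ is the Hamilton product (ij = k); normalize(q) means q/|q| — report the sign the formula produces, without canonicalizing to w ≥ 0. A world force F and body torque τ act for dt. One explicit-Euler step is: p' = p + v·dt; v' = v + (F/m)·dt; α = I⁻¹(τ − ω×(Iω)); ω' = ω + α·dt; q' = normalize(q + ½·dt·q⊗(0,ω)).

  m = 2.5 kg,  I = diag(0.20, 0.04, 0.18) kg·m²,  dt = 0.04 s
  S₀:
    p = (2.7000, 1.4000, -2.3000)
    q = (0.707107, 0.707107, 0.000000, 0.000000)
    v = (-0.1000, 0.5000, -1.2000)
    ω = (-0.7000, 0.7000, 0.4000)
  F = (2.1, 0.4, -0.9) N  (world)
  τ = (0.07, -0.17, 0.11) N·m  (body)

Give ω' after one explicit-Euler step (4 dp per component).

ω×(Iω) gyroscopic = (0.0392, -0.0056, 0.0784)
α = I⁻¹(τ − ω×Iω) = (0.1540, -4.1100, 0.1756)
ω + α·dt = (-0.6938, 0.5356, 0.4070)

ω' = (-0.6938, 0.5356, 0.4070)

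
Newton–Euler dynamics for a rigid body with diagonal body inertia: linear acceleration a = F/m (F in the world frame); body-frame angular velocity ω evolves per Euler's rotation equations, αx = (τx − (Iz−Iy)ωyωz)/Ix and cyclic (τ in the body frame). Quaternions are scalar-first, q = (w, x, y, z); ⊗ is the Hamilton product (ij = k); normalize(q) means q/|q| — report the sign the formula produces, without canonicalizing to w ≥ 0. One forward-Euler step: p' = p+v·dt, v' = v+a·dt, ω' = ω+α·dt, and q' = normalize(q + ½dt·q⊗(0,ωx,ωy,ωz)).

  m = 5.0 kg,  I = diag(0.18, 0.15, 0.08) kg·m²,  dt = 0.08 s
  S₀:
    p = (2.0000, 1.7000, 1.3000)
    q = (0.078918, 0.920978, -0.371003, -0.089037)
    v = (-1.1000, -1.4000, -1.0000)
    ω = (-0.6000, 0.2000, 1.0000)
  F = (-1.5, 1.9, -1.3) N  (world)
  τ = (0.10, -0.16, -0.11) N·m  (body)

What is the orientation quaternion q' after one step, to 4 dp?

q' = (0.1074, 0.9039, -0.4046, -0.0873)

q⊗(0,ω) = (0.7158244, -0.4005464, -0.8517722, 0.0405118)
updated quaternion q' = (0.1074, 0.9039, -0.4046, -0.0873)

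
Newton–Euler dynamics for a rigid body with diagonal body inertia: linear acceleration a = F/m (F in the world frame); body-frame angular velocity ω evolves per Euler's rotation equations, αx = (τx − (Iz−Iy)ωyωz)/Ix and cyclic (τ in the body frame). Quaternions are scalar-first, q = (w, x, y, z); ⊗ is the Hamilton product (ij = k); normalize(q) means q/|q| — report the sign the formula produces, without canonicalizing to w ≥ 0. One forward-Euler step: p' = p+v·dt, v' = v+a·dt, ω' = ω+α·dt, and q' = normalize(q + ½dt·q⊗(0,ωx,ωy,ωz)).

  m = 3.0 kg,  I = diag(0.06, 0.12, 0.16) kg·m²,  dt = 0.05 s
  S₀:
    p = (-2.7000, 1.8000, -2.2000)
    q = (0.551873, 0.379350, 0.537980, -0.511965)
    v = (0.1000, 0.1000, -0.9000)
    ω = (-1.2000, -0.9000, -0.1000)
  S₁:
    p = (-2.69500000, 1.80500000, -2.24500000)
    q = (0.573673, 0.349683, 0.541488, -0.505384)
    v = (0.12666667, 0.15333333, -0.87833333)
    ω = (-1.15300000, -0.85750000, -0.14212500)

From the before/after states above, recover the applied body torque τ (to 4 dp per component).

τ = (0.0600, 0.0900, -0.0700)

Δω = ω₁−ω₀ = (0.04700000, 0.04250000, -0.04212500)
precession coupling = (0.0036, -0.0120, 0.0648)
I·α + gyro = (0.0600, 0.0900, -0.0700)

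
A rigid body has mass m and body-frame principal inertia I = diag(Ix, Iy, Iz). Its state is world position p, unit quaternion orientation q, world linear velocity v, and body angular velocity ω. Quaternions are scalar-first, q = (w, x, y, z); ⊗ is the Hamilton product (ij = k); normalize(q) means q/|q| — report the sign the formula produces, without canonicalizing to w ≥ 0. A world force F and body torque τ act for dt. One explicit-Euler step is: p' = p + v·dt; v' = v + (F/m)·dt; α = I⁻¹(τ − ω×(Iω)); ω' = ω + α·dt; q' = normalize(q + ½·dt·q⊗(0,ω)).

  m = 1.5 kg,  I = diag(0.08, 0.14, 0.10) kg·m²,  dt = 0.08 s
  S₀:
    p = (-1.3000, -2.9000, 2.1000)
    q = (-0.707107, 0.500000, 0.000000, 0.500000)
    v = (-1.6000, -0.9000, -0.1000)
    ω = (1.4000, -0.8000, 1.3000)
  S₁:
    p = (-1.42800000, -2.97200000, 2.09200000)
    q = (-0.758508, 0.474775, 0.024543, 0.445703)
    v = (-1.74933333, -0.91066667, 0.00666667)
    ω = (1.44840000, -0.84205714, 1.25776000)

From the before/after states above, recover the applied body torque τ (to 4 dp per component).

τ = (0.0900, -0.1100, -0.1200)

ω₁ − ω₀ = (0.04840000, -0.04205714, -0.04224000)
ω₀×(Iω₀) = (0.0416, -0.0364, -0.0672)
applied torque τ = (0.0900, -0.1100, -0.1200)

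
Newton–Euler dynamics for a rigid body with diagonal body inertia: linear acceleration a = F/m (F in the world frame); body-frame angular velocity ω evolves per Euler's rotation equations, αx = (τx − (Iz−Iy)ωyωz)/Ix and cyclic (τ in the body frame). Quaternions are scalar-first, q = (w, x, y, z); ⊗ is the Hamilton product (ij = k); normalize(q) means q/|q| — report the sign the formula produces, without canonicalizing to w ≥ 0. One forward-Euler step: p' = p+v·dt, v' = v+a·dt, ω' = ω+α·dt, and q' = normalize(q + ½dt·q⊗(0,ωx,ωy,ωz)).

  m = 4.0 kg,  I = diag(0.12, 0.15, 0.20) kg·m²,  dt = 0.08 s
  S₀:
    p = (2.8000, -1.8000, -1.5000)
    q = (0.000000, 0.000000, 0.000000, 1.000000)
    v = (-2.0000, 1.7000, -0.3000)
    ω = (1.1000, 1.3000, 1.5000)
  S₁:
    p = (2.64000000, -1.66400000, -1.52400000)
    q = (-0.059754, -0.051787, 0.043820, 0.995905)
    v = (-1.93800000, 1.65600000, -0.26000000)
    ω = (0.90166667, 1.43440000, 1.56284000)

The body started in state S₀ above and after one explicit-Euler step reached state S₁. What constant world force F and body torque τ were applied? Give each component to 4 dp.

Δv = v₁−v₀ = (0.06200000, -0.04400000, 0.04000000)
F = m·Δv/dt = (3.1000, -2.2000, 2.0000)
ω₁ − ω₀ = (-0.19833333, 0.13440000, 0.06284000)
τ = I·(Δω/dt) + ω₀×(Iω₀) = (-0.2000, 0.1200, 0.2000)

F = (3.1000, -2.2000, 2.0000)
τ = (-0.2000, 0.1200, 0.2000)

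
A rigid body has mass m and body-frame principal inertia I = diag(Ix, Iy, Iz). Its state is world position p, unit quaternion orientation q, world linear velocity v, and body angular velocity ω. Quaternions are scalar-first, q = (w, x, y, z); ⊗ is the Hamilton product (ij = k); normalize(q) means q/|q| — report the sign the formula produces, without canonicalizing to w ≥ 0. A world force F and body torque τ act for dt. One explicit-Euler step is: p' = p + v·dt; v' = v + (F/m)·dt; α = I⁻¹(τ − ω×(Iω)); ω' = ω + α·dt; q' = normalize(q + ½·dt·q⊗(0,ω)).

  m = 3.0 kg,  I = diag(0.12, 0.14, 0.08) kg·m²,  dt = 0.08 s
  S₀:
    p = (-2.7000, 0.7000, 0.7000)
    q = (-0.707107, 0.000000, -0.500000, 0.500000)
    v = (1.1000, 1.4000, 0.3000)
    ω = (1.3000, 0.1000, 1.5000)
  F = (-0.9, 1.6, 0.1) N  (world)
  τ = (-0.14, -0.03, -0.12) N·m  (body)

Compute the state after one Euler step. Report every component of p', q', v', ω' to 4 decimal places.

p' = (-2.6120, 0.8120, 0.7240)
q' = (-0.7328, -0.0686, -0.4753, 0.4821)
v' = (1.0760, 1.4427, 0.3027)
ω' = (1.2127, 0.0383, 1.3774)

angular accel α = (-1.0917, -0.7714, -1.5325)
ω' = ω + α·dt = (1.2127, 0.0383, 1.3774)
2q̇ = q⊗(0,ω) = (-0.7000000, -1.7192391, 0.5792893, -0.4106605)
q' = normalize(q + ½dt·q⊗(0,ω)) = (-0.7328, -0.0686, -0.4753, 0.4821)
a = (-0.3000, 0.5333, 0.0333)
new position p' = (-2.6120, 0.8120, 0.7240)
v + (F/m)dt = (1.0760, 1.4427, 0.3027)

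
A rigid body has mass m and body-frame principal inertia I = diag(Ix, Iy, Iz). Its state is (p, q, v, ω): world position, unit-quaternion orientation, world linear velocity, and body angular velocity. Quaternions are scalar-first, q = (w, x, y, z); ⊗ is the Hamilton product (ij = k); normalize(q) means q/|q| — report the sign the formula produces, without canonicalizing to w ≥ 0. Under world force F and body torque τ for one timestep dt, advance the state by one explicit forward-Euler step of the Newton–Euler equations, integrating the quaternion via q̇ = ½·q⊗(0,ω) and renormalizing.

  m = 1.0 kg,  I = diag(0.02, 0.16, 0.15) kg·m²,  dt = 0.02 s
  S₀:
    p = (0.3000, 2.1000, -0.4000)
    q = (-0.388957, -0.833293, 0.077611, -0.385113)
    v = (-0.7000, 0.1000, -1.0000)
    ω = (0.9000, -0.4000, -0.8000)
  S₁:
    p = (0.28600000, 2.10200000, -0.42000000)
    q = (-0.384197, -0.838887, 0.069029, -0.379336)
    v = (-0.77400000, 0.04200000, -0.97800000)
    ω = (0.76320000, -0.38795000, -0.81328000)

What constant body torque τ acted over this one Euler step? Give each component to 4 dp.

Δω = ω₁−ω₀ = (-0.13680000, 0.01205000, -0.01328000)
precession coupling = (-0.0032, 0.0936, -0.0504)
applied torque τ = (-0.1400, 0.1900, -0.1500)

τ = (-0.1400, 0.1900, -0.1500)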